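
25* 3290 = 82250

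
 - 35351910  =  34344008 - 69695918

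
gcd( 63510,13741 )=1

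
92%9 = 2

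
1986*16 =31776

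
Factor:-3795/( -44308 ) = 2^(-2) *3^1 *5^1*19^( - 1) * 23^1 * 53^( - 1)  =  345/4028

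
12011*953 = 11446483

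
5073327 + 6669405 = 11742732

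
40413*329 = 13295877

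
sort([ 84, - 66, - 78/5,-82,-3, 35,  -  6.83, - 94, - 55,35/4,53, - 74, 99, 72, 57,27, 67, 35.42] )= [-94 , - 82 ,  -  74, - 66, - 55,- 78/5,-6.83, - 3, 35/4,27, 35, 35.42, 53, 57, 67, 72, 84,99]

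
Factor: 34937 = 7^2*23^1 * 31^1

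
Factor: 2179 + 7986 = 10165 = 5^1*19^1 *107^1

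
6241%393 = 346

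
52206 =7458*7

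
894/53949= 298/17983 = 0.02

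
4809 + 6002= 10811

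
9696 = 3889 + 5807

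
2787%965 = 857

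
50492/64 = 12623/16 = 788.94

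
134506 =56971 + 77535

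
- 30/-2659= 30/2659 = 0.01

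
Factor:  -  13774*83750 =-1153572500= - 2^2*5^4*67^1*71^1 * 97^1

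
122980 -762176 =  - 639196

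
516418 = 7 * 73774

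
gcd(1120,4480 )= 1120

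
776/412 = 194/103 = 1.88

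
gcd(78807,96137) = 1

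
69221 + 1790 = 71011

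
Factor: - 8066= - 2^1*37^1*109^1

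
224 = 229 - 5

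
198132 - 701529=-503397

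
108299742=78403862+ 29895880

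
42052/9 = 42052/9 = 4672.44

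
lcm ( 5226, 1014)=67938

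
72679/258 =72679/258 = 281.70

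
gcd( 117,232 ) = 1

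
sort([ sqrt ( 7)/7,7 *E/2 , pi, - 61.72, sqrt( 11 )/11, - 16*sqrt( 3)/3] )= [ - 61.72,-16 * sqrt(3) /3 , sqrt(11)/11,sqrt( 7) /7, pi, 7*E/2] 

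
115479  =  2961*39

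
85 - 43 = 42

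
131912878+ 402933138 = 534846016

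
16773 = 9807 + 6966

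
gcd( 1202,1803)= 601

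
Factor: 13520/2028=2^2*3^( - 1)*5^1=20/3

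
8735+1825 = 10560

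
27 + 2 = 29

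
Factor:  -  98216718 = -2^1*3^1*17^1 * 962909^1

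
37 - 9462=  - 9425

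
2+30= 32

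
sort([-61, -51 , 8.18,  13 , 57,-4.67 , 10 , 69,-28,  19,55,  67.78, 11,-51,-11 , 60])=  [ - 61, - 51, - 51, - 28, - 11, - 4.67,8.18,10,11,13 , 19,  55,57, 60 , 67.78,69]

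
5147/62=83 + 1/62 = 83.02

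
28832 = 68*424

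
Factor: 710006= 2^1*11^1 *59^1  *547^1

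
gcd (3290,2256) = 94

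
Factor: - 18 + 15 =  - 3 = -3^1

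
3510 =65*54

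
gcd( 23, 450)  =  1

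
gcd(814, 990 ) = 22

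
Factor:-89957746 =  - 2^1*44978873^1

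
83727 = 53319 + 30408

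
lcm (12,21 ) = 84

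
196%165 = 31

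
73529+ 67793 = 141322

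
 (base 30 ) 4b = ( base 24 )5b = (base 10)131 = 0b10000011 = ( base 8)203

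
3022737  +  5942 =3028679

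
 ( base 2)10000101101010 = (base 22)hei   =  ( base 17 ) 1CA3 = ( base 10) 8554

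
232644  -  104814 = 127830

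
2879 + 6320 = 9199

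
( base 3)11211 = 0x82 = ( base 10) 130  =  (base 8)202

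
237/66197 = 237/66197 = 0.00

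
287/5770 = 287/5770 = 0.05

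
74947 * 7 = 524629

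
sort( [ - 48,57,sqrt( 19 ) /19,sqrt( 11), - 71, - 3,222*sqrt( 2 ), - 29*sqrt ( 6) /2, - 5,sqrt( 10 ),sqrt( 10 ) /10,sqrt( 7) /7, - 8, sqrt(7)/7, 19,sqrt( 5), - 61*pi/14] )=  [ - 71,- 48, - 29 * sqrt( 6 ) /2, - 61*pi/14, - 8, - 5, - 3,sqrt( 19)/19,sqrt(10 ) /10 , sqrt( 7) /7 , sqrt (7) /7,  sqrt( 5),sqrt( 10 ) , sqrt ( 11),19,  57,222*sqrt( 2) ]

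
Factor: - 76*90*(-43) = 2^3*3^2* 5^1*19^1 * 43^1 =294120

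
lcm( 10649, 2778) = 63894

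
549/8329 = 549/8329 = 0.07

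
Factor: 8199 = 3^2*911^1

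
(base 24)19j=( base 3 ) 1010001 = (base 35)N6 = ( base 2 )1100101011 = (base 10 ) 811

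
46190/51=46190/51  =  905.69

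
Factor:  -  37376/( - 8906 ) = 2^8*61^( - 1 ) =256/61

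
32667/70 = 32667/70 = 466.67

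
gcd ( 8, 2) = 2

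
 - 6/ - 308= 3/154 = 0.02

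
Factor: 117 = 3^2*13^1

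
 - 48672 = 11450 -60122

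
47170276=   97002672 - 49832396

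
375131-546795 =-171664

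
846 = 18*47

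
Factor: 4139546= 2^1*2069773^1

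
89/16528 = 89/16528 = 0.01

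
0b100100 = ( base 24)1C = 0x24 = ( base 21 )1f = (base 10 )36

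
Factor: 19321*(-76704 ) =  - 1481997984 = - 2^5*3^1*17^1*47^1*139^2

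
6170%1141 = 465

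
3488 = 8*436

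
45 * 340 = 15300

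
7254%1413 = 189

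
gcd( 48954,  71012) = 82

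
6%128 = 6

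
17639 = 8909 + 8730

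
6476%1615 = 16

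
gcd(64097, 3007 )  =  1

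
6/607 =6/607 = 0.01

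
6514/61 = 6514/61  =  106.79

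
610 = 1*610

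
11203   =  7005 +4198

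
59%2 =1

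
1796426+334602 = 2131028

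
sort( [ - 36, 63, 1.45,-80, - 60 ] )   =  [ - 80, - 60,  -  36, 1.45, 63] 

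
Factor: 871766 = 2^1*7^1*73^1*853^1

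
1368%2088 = 1368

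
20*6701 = 134020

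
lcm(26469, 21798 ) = 370566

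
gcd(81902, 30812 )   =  2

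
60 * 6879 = 412740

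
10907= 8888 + 2019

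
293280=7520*39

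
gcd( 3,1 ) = 1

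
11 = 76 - 65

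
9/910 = 9/910 = 0.01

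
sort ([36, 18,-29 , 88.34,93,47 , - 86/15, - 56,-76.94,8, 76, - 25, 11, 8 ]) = [ - 76.94,-56, - 29, - 25, - 86/15,8,8,11,18,36,47,76, 88.34, 93 ]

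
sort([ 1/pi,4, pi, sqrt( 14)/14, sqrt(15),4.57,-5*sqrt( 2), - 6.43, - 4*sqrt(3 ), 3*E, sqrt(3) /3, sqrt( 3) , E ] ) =[-5  *sqrt(2 ), - 4*sqrt (3), - 6.43, sqrt(14 )/14,1/pi, sqrt( 3 )/3, sqrt( 3 ), E, pi,sqrt( 15 ),4,4.57, 3 * E] 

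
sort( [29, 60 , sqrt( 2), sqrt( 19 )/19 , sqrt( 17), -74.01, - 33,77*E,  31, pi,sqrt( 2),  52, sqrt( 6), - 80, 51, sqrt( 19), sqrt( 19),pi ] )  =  [ - 80, - 74.01,-33,sqrt( 19)/19, sqrt(2), sqrt ( 2 ),  sqrt( 6), pi, pi, sqrt( 17) , sqrt (19 ),sqrt( 19 ), 29, 31,51, 52, 60,77 * E ]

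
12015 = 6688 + 5327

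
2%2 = 0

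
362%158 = 46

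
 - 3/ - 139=3/139 = 0.02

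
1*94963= 94963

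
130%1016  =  130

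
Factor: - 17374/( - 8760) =2^ ( - 2 )*3^(  -  1 )*5^( - 1 )*7^1*17^1 = 119/60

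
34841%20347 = 14494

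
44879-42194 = 2685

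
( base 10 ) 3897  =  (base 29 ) 4ib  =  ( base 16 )f39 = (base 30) 49R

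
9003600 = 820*10980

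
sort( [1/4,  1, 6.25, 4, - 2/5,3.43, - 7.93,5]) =[ - 7.93, - 2/5, 1/4, 1 , 3.43,4,5,6.25]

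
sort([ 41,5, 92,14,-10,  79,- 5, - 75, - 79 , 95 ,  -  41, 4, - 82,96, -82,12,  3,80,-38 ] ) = [ - 82, - 82, - 79, - 75, - 41, - 38,-10 ,- 5,3,4,  5,12,  14, 41,  79, 80,92,95,96]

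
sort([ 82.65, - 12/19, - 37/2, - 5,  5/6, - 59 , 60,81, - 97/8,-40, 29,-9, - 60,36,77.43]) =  [-60, - 59, - 40, - 37/2 , - 97/8, - 9, - 5, - 12/19,5/6,29, 36, 60, 77.43,81, 82.65] 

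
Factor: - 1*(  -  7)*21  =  147= 3^1*7^2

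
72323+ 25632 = 97955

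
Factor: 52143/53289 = 91/93 =3^(-1)*7^1*13^1*31^( - 1)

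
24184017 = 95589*253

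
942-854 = 88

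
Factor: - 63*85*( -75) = 3^3*5^3*7^1*17^1 = 401625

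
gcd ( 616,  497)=7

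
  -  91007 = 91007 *(  -  1)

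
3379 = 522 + 2857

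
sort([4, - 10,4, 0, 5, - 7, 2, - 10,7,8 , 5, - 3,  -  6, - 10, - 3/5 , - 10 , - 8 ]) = [ - 10,  -  10, - 10, - 10, - 8, -7, - 6,  -  3 , - 3/5, 0, 2, 4 , 4 , 5, 5, 7 , 8] 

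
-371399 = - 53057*7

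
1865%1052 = 813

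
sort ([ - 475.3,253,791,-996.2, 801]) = [ - 996.2,-475.3, 253, 791, 801]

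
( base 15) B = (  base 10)11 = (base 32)B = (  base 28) B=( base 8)13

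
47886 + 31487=79373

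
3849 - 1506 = 2343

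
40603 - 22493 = 18110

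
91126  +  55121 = 146247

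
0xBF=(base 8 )277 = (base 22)8f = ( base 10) 191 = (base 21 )92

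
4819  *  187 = 901153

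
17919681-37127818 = - 19208137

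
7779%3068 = 1643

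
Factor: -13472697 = -3^1*7^3*13093^1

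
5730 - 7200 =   -  1470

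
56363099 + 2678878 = 59041977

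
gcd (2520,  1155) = 105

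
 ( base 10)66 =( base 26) 2E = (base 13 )51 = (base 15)46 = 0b1000010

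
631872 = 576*1097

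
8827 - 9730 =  - 903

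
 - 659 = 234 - 893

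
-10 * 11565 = -115650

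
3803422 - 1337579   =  2465843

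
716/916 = 179/229 = 0.78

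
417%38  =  37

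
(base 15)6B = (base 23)49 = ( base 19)56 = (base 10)101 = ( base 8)145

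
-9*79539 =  - 715851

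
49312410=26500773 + 22811637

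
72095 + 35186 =107281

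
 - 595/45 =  - 119/9 = - 13.22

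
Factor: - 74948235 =- 3^1*5^1 * 31^1 * 89^1*1811^1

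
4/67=4/67 = 0.06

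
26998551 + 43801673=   70800224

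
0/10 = 0  =  0.00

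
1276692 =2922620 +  - 1645928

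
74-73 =1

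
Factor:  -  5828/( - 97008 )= 31/516 = 2^ ( - 2)*3^(-1 )* 31^1 * 43^(- 1)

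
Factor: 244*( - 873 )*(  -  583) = 124185996 = 2^2 * 3^2*11^1*53^1*61^1*97^1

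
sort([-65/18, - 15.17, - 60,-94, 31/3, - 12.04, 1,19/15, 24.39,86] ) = [ - 94, - 60,-15.17, - 12.04, - 65/18, 1, 19/15,31/3, 24.39 , 86]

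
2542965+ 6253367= 8796332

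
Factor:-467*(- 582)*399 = 108445806 = 2^1*3^2 * 7^1 * 19^1 * 97^1* 467^1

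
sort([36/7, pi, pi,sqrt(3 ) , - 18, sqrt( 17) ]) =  [  -  18, sqrt( 3),pi , pi,  sqrt ( 17 ) , 36/7] 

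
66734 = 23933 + 42801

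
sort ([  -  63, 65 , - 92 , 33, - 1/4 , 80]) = [ - 92,-63, - 1/4, 33 , 65,80 ]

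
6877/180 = 38 +37/180 = 38.21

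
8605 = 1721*5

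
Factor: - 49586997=-3^1*389^1 *42491^1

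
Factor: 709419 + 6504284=7213703 =7^1 * 1030529^1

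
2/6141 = 2/6141 = 0.00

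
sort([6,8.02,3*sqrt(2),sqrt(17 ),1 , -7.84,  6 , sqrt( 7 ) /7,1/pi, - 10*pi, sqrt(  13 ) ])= [-10*pi,-7.84, 1/pi,sqrt( 7 ) /7,1,sqrt( 13 ), sqrt (17 ), 3*sqrt( 2),6,6,8.02]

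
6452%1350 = 1052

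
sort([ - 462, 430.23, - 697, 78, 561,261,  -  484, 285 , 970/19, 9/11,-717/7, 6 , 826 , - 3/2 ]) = [-697,-484, - 462, - 717/7,-3/2 , 9/11,6, 970/19, 78 , 261, 285 , 430.23, 561, 826] 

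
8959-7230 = 1729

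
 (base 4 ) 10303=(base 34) 91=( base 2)100110011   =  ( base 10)307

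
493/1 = 493 = 493.00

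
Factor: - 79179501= - 3^1*23^1 * 347^1*3307^1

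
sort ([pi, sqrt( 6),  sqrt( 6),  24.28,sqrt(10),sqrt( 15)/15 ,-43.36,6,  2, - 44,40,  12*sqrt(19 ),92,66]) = [ - 44,  -  43.36,sqrt(15 )/15,2, sqrt( 6 ),sqrt(6),  pi,sqrt( 10),6,24.28, 40, 12*sqrt ( 19), 66, 92]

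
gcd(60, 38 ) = 2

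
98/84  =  1 + 1/6=1.17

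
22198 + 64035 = 86233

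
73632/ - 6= - 12272+0/1 = - 12272.00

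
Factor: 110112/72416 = 111/73 = 3^1*37^1*73^(- 1) 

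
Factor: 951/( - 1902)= - 2^( - 1 )=- 1/2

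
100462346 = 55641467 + 44820879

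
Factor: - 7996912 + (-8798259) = -16795171 = -181^1*92791^1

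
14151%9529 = 4622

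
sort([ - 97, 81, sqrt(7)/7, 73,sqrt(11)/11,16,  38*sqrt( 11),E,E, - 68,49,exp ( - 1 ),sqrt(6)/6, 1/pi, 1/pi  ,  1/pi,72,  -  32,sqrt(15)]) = [ - 97,- 68,-32,sqrt(11 ) /11,1/pi,1/pi , 1/pi, exp( - 1) , sqrt(7 )/7,sqrt(6 ) /6,E,E,  sqrt(15),16 , 49,72,  73,81, 38*sqrt( 11) ] 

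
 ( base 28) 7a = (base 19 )AG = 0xCE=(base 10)206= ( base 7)413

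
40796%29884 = 10912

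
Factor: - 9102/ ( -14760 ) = 37/60 =2^ (-2)*3^(-1 )*5^( - 1) * 37^1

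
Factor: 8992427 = 113^1*79579^1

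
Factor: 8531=19^1*449^1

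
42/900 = 7/150 = 0.05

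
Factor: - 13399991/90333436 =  - 2^( - 2) * 11^1*47^( - 1)*61^( - 1) *103^1*7877^( - 1 ) * 11827^1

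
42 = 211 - 169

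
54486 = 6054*9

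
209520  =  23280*9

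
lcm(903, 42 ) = 1806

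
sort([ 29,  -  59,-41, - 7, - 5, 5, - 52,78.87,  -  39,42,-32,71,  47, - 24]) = [-59, - 52, -41, - 39, - 32,-24, - 7,  -  5,5,29,42, 47, 71, 78.87 ] 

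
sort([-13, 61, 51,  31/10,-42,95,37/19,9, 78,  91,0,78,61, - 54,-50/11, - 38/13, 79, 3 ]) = [-54,-42,-13, -50/11,-38/13,0,37/19,3, 31/10, 9, 51,61, 61,78,78,79,91, 95]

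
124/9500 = 31/2375  =  0.01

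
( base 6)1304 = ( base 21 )fd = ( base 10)328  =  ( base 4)11020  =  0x148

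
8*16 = 128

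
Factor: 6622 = 2^1*7^1*11^1*43^1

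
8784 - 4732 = 4052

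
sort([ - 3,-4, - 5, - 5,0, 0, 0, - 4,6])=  [ - 5, - 5, - 4,-4, - 3, 0,0, 0,6] 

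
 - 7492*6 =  - 44952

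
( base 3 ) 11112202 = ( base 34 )2TG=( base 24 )5I2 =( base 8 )6362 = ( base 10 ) 3314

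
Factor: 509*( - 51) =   -  3^1*17^1*509^1 = - 25959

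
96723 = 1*96723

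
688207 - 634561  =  53646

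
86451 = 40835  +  45616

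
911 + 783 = 1694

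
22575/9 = 7525/3 = 2508.33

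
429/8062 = 429/8062 = 0.05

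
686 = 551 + 135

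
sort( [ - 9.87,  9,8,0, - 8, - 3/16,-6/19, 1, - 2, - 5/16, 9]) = [ - 9.87, - 8, - 2,  -  6/19, -5/16, - 3/16, 0,1,8, 9, 9] 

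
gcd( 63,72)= 9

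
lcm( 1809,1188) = 79596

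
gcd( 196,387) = 1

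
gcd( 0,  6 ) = 6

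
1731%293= 266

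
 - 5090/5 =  - 1018 = - 1018.00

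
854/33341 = 122/4763=   0.03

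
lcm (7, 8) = 56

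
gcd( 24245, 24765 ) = 65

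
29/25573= 29/25573 = 0.00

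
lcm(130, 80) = 1040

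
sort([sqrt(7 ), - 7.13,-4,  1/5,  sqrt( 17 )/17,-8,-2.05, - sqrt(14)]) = [ - 8, - 7.13, - 4, - sqrt( 14), - 2.05,1/5,sqrt(17) /17, sqrt( 7)]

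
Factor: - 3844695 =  - 3^1 * 5^1 * 256313^1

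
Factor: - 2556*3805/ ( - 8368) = 2431395/2092= 2^(-2)*3^2*5^1 * 71^1*523^( - 1 )*761^1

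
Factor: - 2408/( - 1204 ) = 2^1 = 2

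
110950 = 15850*7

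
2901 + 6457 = 9358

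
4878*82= 399996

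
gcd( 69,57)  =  3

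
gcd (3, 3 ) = 3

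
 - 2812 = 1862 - 4674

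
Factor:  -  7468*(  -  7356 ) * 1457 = 2^4 *3^1 * 31^1*47^1*613^1*1867^1 = 80039723856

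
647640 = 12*53970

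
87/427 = 87/427 = 0.20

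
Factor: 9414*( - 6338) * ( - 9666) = 576730898712 = 2^3*3^5*179^1*  523^1*3169^1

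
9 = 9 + 0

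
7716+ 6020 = 13736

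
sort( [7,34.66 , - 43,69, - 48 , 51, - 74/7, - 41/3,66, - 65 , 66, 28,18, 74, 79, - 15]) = [ - 65, - 48, -43, - 15,-41/3, - 74/7,  7, 18, 28,34.66,51, 66,  66, 69,74 , 79]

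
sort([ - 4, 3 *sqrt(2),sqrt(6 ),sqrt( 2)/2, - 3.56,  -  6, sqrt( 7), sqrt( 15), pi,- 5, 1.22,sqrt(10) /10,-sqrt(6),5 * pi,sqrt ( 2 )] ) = [ - 6, - 5, - 4, - 3.56, - sqrt( 6), sqrt (10) /10, sqrt(2 ) /2, 1.22,sqrt( 2), sqrt(6 ), sqrt(7),pi,sqrt( 15),3 * sqrt(2), 5 * pi] 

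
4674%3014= 1660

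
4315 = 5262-947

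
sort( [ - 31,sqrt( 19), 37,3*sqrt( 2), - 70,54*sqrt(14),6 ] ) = [ - 70, - 31, 3 * sqrt( 2),  sqrt( 19 ),6,37, 54*sqrt( 14 )]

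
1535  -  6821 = -5286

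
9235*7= 64645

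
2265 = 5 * 453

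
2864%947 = 23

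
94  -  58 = 36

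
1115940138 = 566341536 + 549598602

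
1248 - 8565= -7317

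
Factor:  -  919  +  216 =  - 703  =  - 19^1*37^1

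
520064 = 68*7648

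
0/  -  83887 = 0/1 = -0.00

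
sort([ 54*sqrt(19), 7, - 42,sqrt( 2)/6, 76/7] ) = [ - 42, sqrt(2)/6,  7, 76/7,54  *sqrt(19 )]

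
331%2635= 331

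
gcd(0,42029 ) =42029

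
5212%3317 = 1895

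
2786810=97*28730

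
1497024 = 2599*576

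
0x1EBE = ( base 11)5A05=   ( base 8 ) 17276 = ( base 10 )7870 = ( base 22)G5G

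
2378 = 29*82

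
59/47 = 59/47 = 1.26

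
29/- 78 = -1 + 49/78 = -0.37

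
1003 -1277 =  - 274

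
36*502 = 18072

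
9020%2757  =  749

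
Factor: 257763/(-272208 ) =  -  2^( -4) *11^1*53^( - 1)*73^1 = - 803/848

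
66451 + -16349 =50102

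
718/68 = 10  +  19/34 = 10.56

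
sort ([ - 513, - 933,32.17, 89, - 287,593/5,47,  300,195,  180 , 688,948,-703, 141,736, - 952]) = [-952,-933, - 703, - 513, - 287, 32.17, 47, 89,593/5,141,180 , 195,300, 688,736,948 ]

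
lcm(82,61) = 5002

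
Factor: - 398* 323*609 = -2^1*3^1 * 7^1*17^1 *19^1*29^1 * 199^1 = -  78289386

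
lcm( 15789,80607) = 1531533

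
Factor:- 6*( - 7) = 42 = 2^1*3^1*7^1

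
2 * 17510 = 35020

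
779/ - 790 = - 779/790 = - 0.99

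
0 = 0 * 283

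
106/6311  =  106/6311 = 0.02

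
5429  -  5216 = 213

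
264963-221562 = 43401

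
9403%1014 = 277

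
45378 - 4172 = 41206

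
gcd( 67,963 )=1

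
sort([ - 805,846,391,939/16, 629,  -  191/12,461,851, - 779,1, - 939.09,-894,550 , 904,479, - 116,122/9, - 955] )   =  [ - 955, - 939.09, - 894, - 805,- 779, - 116 , - 191/12, 1,122/9, 939/16, 391, 461,479,550,  629,846,851,904 ] 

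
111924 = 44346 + 67578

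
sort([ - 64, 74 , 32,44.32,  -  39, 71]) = [ - 64,- 39,32 , 44.32, 71,74]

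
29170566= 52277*558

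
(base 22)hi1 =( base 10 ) 8625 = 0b10000110110001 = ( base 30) 9hf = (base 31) 8U7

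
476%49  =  35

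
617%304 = 9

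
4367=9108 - 4741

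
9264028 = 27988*331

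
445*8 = 3560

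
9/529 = 9/529 = 0.02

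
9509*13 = 123617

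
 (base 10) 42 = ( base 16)2a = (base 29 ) 1d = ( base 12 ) 36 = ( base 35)17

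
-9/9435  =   - 3/3145 = - 0.00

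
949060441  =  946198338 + 2862103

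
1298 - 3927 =- 2629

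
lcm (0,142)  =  0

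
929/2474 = 929/2474 = 0.38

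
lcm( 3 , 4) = 12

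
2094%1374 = 720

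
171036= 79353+91683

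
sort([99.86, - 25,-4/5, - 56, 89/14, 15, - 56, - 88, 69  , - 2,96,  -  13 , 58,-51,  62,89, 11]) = [ - 88, - 56, - 56, - 51, - 25, - 13, - 2, - 4/5 , 89/14,11, 15,58, 62, 69,89,96,99.86 ]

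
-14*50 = -700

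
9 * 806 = 7254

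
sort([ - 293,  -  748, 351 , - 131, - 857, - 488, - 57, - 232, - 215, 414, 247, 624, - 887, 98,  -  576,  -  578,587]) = [ - 887,-857, - 748, - 578, - 576, - 488, - 293,-232, - 215, - 131,-57, 98, 247, 351,  414 , 587, 624 ] 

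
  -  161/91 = -23/13=- 1.77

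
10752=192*56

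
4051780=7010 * 578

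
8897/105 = 84 + 11/15 = 84.73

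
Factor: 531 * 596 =316476  =  2^2* 3^2*59^1*149^1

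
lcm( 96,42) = 672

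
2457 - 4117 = - 1660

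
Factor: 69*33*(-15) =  - 34155=- 3^3*5^1*11^1 * 23^1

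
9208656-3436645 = 5772011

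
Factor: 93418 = 2^1*13^1*3593^1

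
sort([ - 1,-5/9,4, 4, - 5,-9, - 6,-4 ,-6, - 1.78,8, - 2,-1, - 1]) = [ - 9,-6, - 6,-5, - 4, - 2 ,  -  1.78,-1, - 1, - 1 , - 5/9,4, 4 , 8 ]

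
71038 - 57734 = 13304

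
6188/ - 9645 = -1  +  3457/9645 = - 0.64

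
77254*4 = 309016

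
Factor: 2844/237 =12 =2^2 * 3^1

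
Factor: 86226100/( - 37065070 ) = - 2^1*  5^1*7^ ( - 2) * 67^( - 1 )*1129^( - 1)* 862261^1   =  -8622610/3706507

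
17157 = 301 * 57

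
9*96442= 867978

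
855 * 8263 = 7064865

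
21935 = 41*535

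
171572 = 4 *42893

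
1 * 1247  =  1247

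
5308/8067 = 5308/8067= 0.66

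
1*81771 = 81771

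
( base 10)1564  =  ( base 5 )22224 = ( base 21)3ba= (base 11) 11A2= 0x61c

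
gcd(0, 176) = 176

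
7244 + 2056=9300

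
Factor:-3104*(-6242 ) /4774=9687584/2387 = 2^5*7^( - 1 )*11^(-1 ) * 31^(-1)*97^1*3121^1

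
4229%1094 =947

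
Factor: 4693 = 13^1*19^2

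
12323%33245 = 12323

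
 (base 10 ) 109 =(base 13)85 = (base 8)155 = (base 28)3P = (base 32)3d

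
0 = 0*888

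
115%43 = 29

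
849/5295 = 283/1765=0.16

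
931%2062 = 931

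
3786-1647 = 2139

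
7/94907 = 7/94907  =  0.00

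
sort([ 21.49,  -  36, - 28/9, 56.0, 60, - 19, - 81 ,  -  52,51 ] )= [-81, - 52, - 36, - 19  , - 28/9,21.49, 51, 56.0,60 ]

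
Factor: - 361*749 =-270389 = - 7^1*19^2*107^1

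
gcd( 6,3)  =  3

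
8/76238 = 4/38119 = 0.00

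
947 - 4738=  - 3791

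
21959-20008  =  1951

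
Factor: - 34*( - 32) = 1088  =  2^6*17^1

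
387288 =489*792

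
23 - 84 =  - 61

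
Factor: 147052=2^2 *97^1*379^1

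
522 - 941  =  -419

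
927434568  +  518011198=1445445766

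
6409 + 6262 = 12671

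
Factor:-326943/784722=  - 2^( - 1 )*3^2*12109^1*130787^(  -  1 ) = - 108981/261574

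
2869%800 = 469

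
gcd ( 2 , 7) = 1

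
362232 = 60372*6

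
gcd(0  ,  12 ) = 12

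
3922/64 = 1961/32 = 61.28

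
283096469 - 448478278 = - 165381809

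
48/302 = 24/151 = 0.16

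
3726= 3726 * 1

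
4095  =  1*4095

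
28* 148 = 4144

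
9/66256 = 9/66256 =0.00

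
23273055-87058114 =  - 63785059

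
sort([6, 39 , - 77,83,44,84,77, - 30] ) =[ - 77, - 30,6,39, 44,  77,83 , 84]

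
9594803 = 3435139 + 6159664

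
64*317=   20288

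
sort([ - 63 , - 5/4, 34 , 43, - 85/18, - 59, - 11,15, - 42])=[ - 63, - 59, - 42, - 11, - 85/18,  -  5/4,15,34,  43 ]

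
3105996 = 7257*428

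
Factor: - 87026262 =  - 2^1 * 3^1*71^1 * 281^1 * 727^1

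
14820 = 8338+6482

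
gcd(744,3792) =24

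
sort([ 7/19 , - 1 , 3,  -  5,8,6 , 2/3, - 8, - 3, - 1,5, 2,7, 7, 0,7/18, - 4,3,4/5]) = [ - 8, - 5, - 4, - 3, - 1, - 1, 0,7/19,7/18,2/3,4/5, 2, 3,3,5,6,7, 7,8]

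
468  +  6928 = 7396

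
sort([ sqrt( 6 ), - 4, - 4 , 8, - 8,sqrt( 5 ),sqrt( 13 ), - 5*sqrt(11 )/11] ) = [ - 8, - 4, - 4, - 5 * sqrt(11 ) /11,sqrt( 5 ),sqrt(6 ),sqrt(13),8]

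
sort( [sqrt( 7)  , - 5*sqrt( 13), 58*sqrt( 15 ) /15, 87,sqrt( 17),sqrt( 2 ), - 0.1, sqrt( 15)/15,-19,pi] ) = [-19, - 5*sqrt( 13),-0.1,sqrt( 15)/15, sqrt( 2),sqrt( 7),pi,sqrt( 17), 58*sqrt( 15) /15,87]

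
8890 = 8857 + 33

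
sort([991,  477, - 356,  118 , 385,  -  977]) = [ - 977,-356,118,385,  477, 991 ]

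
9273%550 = 473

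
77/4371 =77/4371 = 0.02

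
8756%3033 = 2690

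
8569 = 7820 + 749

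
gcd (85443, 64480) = 1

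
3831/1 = 3831=   3831.00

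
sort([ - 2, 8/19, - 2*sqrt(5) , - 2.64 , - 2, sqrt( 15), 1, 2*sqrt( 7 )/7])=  [ - 2*sqrt( 5),-2.64,-2, - 2,8/19,2*sqrt (7)/7,  1,sqrt( 15)]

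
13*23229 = 301977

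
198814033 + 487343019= 686157052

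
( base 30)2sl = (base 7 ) 10521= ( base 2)101001100101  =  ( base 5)41121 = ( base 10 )2661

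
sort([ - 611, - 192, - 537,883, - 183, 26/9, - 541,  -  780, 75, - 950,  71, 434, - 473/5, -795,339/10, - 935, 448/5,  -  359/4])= [ - 950, - 935,  -  795, - 780,  -  611, - 541,  -  537, - 192, - 183,-473/5,  -  359/4, 26/9,339/10, 71, 75 , 448/5,  434,  883]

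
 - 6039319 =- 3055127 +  - 2984192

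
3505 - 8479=  -  4974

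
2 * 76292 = 152584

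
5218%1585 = 463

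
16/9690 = 8/4845=0.00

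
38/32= 19/16=1.19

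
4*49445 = 197780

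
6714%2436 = 1842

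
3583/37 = 3583/37 = 96.84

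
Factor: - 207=-3^2*23^1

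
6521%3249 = 23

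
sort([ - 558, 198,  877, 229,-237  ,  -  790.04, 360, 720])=[ - 790.04,-558, - 237, 198,229, 360,720, 877 ]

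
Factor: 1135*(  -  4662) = - 2^1*3^2*5^1*7^1* 37^1*227^1 = - 5291370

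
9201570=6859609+2341961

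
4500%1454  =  138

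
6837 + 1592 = 8429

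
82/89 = 82/89 = 0.92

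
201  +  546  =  747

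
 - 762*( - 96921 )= 73853802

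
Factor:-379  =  -379^1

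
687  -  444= 243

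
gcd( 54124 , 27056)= 4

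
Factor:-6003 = -3^2*23^1*29^1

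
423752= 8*52969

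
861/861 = 1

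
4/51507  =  4/51507 =0.00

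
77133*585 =45122805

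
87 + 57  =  144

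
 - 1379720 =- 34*40580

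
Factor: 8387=8387^1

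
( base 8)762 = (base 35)E8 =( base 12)356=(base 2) 111110010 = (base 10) 498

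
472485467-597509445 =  - 125023978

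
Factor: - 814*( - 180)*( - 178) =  - 26080560 = - 2^4*3^2* 5^1*11^1*37^1*89^1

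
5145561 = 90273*57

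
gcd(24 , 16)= 8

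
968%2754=968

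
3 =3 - 0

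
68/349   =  68/349 = 0.19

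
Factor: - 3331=  -  3331^1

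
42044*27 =1135188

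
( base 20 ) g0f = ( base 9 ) 8717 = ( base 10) 6415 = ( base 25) A6F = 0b1100100001111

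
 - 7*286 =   -  2002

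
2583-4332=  - 1749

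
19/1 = 19 = 19.00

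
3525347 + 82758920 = 86284267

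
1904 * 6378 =12143712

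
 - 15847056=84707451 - 100554507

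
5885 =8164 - 2279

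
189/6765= 63/2255 = 0.03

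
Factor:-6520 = -2^3*5^1 * 163^1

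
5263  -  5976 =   -  713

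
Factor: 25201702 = 2^1*12600851^1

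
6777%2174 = 255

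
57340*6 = 344040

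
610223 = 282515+327708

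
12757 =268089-255332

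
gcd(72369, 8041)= 8041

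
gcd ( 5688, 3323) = 1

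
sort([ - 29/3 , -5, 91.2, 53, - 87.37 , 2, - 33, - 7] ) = [ - 87.37, - 33, - 29/3, - 7, - 5,2,53,91.2] 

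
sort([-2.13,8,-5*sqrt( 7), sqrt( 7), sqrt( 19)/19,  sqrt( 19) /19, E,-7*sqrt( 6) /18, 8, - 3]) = [ - 5*sqrt( 7),-3, - 2.13 ,-7*sqrt( 6 ) /18, sqrt ( 19) /19,sqrt(19) /19, sqrt ( 7 ),E, 8,8 ] 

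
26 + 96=122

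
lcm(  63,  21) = 63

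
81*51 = 4131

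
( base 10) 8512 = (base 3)102200021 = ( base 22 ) HCK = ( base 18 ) 184G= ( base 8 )20500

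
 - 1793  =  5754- 7547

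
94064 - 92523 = 1541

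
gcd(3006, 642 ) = 6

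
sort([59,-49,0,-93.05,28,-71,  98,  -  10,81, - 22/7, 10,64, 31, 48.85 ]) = [-93.05,-71,-49,-10,-22/7 , 0,  10,  28, 31,48.85, 59,64,81,98]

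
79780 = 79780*1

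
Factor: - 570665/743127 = - 3^( - 1)*5^1*7^( - 1 ) *11^( - 1 )*19^1*3217^( - 1) * 6007^1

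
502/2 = 251 = 251.00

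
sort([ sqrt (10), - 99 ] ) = [ -99, sqrt( 10 ) ] 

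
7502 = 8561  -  1059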